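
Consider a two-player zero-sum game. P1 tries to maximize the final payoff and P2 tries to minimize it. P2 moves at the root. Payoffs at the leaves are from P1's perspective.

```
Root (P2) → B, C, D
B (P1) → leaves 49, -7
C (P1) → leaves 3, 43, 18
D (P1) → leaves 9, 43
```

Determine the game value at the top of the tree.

43

B (P1): max(49, -7) = 49
C (P1): max(3, 43, 18) = 43
D (P1): max(9, 43) = 43
Root (P2): min(49, 43, 43) = 43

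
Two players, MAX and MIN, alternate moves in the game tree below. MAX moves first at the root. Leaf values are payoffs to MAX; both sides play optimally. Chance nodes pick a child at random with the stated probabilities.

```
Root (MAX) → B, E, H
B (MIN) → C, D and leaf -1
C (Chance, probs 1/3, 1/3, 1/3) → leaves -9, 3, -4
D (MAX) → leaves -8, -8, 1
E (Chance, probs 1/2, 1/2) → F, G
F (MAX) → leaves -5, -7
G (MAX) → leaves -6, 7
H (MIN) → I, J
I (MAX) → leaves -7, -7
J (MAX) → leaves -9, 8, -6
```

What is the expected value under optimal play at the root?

1

C (Chance): 1/3·-9 + 1/3·3 + 1/3·-4 = -3.33
D (MAX): max(-8, -8, 1) = 1
B (MIN): min(-3.33, 1, -1) = -3.33
F (MAX): max(-5, -7) = -5
G (MAX): max(-6, 7) = 7
E (Chance): 1/2·-5 + 1/2·7 = 1
I (MAX): max(-7, -7) = -7
J (MAX): max(-9, 8, -6) = 8
H (MIN): min(-7, 8) = -7
Root (MAX): max(-3.33, 1, -7) = 1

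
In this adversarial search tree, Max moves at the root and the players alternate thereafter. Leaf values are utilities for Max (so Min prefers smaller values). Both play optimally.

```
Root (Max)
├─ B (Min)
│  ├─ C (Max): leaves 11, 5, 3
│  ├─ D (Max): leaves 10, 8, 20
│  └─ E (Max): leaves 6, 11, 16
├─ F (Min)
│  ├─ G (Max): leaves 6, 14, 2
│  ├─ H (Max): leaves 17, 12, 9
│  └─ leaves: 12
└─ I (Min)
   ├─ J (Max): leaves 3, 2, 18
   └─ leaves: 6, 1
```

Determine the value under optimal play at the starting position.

12

C (Max): max(11, 5, 3) = 11
D (Max): max(10, 8, 20) = 20
E (Max): max(6, 11, 16) = 16
B (Min): min(11, 20, 16) = 11
G (Max): max(6, 14, 2) = 14
H (Max): max(17, 12, 9) = 17
F (Min): min(14, 17, 12) = 12
J (Max): max(3, 2, 18) = 18
I (Min): min(18, 6, 1) = 1
Root (Max): max(11, 12, 1) = 12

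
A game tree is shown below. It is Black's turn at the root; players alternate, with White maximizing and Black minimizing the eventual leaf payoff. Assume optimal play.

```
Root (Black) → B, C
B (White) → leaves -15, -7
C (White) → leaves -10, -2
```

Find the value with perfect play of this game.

B (White): max(-15, -7) = -7
C (White): max(-10, -2) = -2
Root (Black): min(-7, -2) = -7

-7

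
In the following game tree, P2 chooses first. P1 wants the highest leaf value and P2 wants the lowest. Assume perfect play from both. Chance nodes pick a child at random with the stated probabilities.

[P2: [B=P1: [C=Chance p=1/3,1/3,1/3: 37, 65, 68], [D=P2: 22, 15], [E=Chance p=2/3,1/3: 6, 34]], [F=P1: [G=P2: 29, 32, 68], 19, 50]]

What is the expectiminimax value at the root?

50

C (Chance): 1/3·37 + 1/3·65 + 1/3·68 = 56.67
D (P2): min(22, 15) = 15
E (Chance): 2/3·6 + 1/3·34 = 15.33
B (P1): max(56.67, 15, 15.33) = 56.67
G (P2): min(29, 32, 68) = 29
F (P1): max(29, 19, 50) = 50
Root (P2): min(56.67, 50) = 50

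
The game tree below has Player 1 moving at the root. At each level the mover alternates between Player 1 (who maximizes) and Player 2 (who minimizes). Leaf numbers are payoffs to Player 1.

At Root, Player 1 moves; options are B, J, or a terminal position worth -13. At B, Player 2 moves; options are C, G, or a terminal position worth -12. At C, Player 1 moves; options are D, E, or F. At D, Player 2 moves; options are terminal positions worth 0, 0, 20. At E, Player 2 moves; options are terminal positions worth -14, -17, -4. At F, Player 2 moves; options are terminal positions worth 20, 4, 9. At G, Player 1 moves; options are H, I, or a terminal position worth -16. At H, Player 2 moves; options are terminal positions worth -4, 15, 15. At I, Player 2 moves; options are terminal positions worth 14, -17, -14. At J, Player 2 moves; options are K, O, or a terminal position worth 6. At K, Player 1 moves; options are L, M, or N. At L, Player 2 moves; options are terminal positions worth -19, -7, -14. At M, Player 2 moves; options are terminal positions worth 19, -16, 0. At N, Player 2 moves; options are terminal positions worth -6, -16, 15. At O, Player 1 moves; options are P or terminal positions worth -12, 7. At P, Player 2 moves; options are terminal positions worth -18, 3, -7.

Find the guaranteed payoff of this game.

D (Player 2): min(0, 0, 20) = 0
E (Player 2): min(-14, -17, -4) = -17
F (Player 2): min(20, 4, 9) = 4
C (Player 1): max(0, -17, 4) = 4
H (Player 2): min(-4, 15, 15) = -4
I (Player 2): min(14, -17, -14) = -17
G (Player 1): max(-4, -17, -16) = -4
B (Player 2): min(4, -4, -12) = -12
L (Player 2): min(-19, -7, -14) = -19
M (Player 2): min(19, -16, 0) = -16
N (Player 2): min(-6, -16, 15) = -16
K (Player 1): max(-19, -16, -16) = -16
P (Player 2): min(-18, 3, -7) = -18
O (Player 1): max(-18, -12, 7) = 7
J (Player 2): min(-16, 7, 6) = -16
Root (Player 1): max(-12, -16, -13) = -12

-12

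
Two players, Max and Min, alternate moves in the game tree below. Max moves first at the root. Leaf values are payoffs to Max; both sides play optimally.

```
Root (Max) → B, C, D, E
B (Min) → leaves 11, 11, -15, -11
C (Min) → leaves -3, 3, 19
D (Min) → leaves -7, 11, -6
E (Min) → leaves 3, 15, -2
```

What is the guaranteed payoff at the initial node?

-2

B (Min): min(11, 11, -15, -11) = -15
C (Min): min(-3, 3, 19) = -3
D (Min): min(-7, 11, -6) = -7
E (Min): min(3, 15, -2) = -2
Root (Max): max(-15, -3, -7, -2) = -2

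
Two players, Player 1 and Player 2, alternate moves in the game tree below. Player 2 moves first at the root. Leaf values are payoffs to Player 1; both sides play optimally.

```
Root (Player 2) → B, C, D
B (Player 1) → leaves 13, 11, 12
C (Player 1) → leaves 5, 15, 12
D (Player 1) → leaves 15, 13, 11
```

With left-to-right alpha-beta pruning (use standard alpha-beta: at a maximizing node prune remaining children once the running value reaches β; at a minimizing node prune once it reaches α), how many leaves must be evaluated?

6

B [α=-∞,β=+∞]: v=13
C [α=-∞,β=13]: v=15 after child 2 ≥ β → β-cutoff, skip 1
D [α=-∞,β=13]: v=15 after child 1 ≥ β → β-cutoff, skip 2
Root [α=-∞,β=+∞]: v=13
Leaves evaluated: 6 of 9.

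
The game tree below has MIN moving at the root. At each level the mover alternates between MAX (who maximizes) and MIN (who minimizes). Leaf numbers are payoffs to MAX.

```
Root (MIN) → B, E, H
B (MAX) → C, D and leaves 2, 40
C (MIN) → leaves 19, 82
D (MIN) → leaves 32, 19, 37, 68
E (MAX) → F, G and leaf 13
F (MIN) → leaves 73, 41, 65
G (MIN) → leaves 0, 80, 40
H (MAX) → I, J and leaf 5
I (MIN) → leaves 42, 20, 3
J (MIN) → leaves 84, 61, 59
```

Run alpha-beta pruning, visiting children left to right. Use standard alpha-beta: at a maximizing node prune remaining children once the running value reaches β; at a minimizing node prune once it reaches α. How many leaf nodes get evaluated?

C [α=-∞,β=+∞]: v=19
D [α=19,β=+∞]: v=19 after child 2 ≤ α → α-cutoff, skip 2
B [α=-∞,β=+∞]: v=40
F [α=-∞,β=40]: v=41
E [α=-∞,β=40]: v=41 after child 1 ≥ β → β-cutoff, skip 2
I [α=-∞,β=40]: v=3
J [α=3,β=40]: v=59
H [α=-∞,β=40]: v=59 after child 2 ≥ β → β-cutoff, skip 1
Root [α=-∞,β=+∞]: v=40
Leaves evaluated: 15 of 22.

15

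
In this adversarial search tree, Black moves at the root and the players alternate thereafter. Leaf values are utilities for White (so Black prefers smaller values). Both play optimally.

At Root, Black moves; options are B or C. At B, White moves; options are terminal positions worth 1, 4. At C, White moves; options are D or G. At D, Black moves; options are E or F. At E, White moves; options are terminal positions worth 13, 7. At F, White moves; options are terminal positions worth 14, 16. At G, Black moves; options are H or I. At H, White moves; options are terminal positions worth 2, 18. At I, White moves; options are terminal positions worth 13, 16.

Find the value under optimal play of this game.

4

B (White): max(1, 4) = 4
E (White): max(13, 7) = 13
F (White): max(14, 16) = 16
D (Black): min(13, 16) = 13
H (White): max(2, 18) = 18
I (White): max(13, 16) = 16
G (Black): min(18, 16) = 16
C (White): max(13, 16) = 16
Root (Black): min(4, 16) = 4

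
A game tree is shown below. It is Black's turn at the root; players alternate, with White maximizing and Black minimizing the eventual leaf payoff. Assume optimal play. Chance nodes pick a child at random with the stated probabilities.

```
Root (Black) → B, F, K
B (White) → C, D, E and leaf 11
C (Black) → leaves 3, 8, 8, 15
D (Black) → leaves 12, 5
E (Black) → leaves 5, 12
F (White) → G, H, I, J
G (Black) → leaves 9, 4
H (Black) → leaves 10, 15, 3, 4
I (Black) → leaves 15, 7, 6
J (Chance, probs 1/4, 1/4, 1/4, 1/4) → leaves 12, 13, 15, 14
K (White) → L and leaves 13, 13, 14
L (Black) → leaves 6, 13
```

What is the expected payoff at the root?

C (Black): min(3, 8, 8, 15) = 3
D (Black): min(12, 5) = 5
E (Black): min(5, 12) = 5
B (White): max(3, 5, 5, 11) = 11
G (Black): min(9, 4) = 4
H (Black): min(10, 15, 3, 4) = 3
I (Black): min(15, 7, 6) = 6
J (Chance): 1/4·12 + 1/4·13 + 1/4·15 + 1/4·14 = 13.5
F (White): max(4, 3, 6, 13.5) = 13.5
L (Black): min(6, 13) = 6
K (White): max(6, 13, 13, 14) = 14
Root (Black): min(11, 13.5, 14) = 11

11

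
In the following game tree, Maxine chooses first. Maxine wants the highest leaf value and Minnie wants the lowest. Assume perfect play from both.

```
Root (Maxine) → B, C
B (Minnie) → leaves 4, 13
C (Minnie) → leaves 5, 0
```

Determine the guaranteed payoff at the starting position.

4

B (Minnie): min(4, 13) = 4
C (Minnie): min(5, 0) = 0
Root (Maxine): max(4, 0) = 4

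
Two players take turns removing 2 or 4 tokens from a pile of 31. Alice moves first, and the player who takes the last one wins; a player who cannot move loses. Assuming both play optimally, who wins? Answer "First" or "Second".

Second

W/L table (W = player to move can force a win):
i:   0  1  2  3  4  5  6  7  8  9 10 11 12 13 14 15 16 17 18 19 20 21 22 23 24 25 26 27 28 29 30 31
     L  L  W  W  W  W  L  L  W  W  W  W  L  L  W  W  W  W  L  L  W  W  W  W  L  L  W  W  W  W  L  L
Position 31 is L, so the second player wins.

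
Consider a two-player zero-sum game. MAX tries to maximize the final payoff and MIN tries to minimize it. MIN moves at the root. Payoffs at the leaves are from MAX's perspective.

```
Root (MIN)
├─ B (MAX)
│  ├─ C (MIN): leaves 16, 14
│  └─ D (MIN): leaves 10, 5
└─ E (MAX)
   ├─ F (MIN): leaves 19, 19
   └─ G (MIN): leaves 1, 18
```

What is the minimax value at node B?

14

C: min(16, 14) = 14
D: min(10, 5) = 5
B: max(14, 5) = 14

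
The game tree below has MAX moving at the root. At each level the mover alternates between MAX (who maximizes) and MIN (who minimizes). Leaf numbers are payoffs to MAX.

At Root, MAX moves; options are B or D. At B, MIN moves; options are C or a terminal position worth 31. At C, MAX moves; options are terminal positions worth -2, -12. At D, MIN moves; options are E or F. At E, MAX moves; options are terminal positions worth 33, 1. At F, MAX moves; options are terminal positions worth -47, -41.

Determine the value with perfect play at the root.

-2

C (MAX): max(-2, -12) = -2
B (MIN): min(-2, 31) = -2
E (MAX): max(33, 1) = 33
F (MAX): max(-47, -41) = -41
D (MIN): min(33, -41) = -41
Root (MAX): max(-2, -41) = -2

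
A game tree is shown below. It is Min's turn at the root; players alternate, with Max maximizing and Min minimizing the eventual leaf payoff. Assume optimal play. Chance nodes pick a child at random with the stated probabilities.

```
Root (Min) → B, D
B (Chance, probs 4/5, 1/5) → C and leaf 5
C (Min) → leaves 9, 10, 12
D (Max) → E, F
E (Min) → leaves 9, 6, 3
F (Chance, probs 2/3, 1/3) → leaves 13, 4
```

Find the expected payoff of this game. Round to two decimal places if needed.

8.2

C (Min): min(9, 10, 12) = 9
B (Chance): 4/5·9 + 1/5·5 = 8.2
E (Min): min(9, 6, 3) = 3
F (Chance): 2/3·13 + 1/3·4 = 10
D (Max): max(3, 10) = 10
Root (Min): min(8.2, 10) = 8.2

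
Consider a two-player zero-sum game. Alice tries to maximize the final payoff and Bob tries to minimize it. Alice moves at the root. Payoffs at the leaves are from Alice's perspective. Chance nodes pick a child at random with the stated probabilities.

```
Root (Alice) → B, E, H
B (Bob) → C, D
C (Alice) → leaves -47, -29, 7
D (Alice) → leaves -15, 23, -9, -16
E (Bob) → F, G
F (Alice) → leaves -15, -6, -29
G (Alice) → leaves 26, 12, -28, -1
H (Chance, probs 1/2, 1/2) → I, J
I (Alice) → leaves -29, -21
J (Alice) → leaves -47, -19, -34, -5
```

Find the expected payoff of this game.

C (Alice): max(-47, -29, 7) = 7
D (Alice): max(-15, 23, -9, -16) = 23
B (Bob): min(7, 23) = 7
F (Alice): max(-15, -6, -29) = -6
G (Alice): max(26, 12, -28, -1) = 26
E (Bob): min(-6, 26) = -6
I (Alice): max(-29, -21) = -21
J (Alice): max(-47, -19, -34, -5) = -5
H (Chance): 1/2·-21 + 1/2·-5 = -13
Root (Alice): max(7, -6, -13) = 7

7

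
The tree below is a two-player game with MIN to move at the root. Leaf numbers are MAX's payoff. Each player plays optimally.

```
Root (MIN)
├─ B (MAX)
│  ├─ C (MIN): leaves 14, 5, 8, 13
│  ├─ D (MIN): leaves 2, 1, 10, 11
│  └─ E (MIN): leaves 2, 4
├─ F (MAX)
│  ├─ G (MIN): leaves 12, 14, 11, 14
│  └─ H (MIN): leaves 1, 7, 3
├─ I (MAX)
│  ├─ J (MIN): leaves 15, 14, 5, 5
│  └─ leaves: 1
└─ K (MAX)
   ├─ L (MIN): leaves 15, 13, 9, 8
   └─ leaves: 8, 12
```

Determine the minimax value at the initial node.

C (MIN): min(14, 5, 8, 13) = 5
D (MIN): min(2, 1, 10, 11) = 1
E (MIN): min(2, 4) = 2
B (MAX): max(5, 1, 2) = 5
G (MIN): min(12, 14, 11, 14) = 11
H (MIN): min(1, 7, 3) = 1
F (MAX): max(11, 1) = 11
J (MIN): min(15, 14, 5, 5) = 5
I (MAX): max(5, 1) = 5
L (MIN): min(15, 13, 9, 8) = 8
K (MAX): max(8, 8, 12) = 12
Root (MIN): min(5, 11, 5, 12) = 5

5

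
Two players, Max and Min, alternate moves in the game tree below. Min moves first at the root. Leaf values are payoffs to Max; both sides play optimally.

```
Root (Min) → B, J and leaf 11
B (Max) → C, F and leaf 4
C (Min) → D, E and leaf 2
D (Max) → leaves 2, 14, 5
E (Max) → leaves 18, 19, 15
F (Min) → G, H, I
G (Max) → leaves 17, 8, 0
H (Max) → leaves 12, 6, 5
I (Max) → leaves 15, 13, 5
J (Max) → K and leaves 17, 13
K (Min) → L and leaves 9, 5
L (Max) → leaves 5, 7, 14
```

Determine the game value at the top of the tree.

D (Max): max(2, 14, 5) = 14
E (Max): max(18, 19, 15) = 19
C (Min): min(14, 19, 2) = 2
G (Max): max(17, 8, 0) = 17
H (Max): max(12, 6, 5) = 12
I (Max): max(15, 13, 5) = 15
F (Min): min(17, 12, 15) = 12
B (Max): max(2, 12, 4) = 12
L (Max): max(5, 7, 14) = 14
K (Min): min(14, 9, 5) = 5
J (Max): max(5, 17, 13) = 17
Root (Min): min(12, 17, 11) = 11

11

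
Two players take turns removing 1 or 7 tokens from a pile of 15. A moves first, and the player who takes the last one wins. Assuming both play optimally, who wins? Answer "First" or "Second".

First

W/L table (W = player to move can force a win):
i:   0  1  2  3  4  5  6  7  8  9 10 11 12 13 14 15
     L  W  L  W  L  W  L  W  L  W  L  W  L  W  L  W
Position 15 is W, so the first player wins.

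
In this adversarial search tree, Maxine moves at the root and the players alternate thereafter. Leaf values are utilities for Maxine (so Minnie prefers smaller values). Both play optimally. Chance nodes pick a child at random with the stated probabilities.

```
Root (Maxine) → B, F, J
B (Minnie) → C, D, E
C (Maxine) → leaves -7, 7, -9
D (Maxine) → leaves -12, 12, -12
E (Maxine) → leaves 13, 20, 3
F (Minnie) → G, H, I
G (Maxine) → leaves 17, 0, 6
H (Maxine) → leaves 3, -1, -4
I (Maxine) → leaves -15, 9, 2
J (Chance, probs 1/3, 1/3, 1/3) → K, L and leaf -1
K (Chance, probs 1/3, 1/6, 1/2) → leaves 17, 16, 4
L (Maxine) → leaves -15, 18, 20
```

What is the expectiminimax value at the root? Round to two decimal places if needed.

9.78

C (Maxine): max(-7, 7, -9) = 7
D (Maxine): max(-12, 12, -12) = 12
E (Maxine): max(13, 20, 3) = 20
B (Minnie): min(7, 12, 20) = 7
G (Maxine): max(17, 0, 6) = 17
H (Maxine): max(3, -1, -4) = 3
I (Maxine): max(-15, 9, 2) = 9
F (Minnie): min(17, 3, 9) = 3
K (Chance): 1/3·17 + 1/6·16 + 1/2·4 = 10.33
L (Maxine): max(-15, 18, 20) = 20
J (Chance): 1/3·10.33 + 1/3·20 + 1/3·-1 = 9.78
Root (Maxine): max(7, 3, 9.78) = 9.78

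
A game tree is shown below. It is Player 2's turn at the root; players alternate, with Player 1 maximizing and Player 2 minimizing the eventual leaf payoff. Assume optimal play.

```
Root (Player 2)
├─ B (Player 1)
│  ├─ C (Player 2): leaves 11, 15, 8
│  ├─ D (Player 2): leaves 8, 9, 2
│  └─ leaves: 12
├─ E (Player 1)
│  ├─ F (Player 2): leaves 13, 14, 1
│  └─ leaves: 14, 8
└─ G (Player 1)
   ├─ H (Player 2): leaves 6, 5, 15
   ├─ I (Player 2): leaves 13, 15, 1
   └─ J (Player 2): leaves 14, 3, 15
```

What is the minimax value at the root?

C (Player 2): min(11, 15, 8) = 8
D (Player 2): min(8, 9, 2) = 2
B (Player 1): max(8, 2, 12) = 12
F (Player 2): min(13, 14, 1) = 1
E (Player 1): max(1, 14, 8) = 14
H (Player 2): min(6, 5, 15) = 5
I (Player 2): min(13, 15, 1) = 1
J (Player 2): min(14, 3, 15) = 3
G (Player 1): max(5, 1, 3) = 5
Root (Player 2): min(12, 14, 5) = 5

5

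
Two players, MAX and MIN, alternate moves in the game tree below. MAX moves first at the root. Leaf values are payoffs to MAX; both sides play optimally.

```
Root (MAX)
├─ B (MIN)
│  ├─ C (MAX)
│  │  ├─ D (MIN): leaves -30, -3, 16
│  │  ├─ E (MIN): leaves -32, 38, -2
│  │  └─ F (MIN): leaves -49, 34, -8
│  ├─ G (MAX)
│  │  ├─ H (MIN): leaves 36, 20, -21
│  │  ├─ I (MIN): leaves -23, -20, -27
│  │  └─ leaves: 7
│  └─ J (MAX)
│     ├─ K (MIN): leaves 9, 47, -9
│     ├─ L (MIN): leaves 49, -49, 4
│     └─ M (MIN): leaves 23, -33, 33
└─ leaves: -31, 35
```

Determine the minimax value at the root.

35

D (MIN): min(-30, -3, 16) = -30
E (MIN): min(-32, 38, -2) = -32
F (MIN): min(-49, 34, -8) = -49
C (MAX): max(-30, -32, -49) = -30
H (MIN): min(36, 20, -21) = -21
I (MIN): min(-23, -20, -27) = -27
G (MAX): max(-21, -27, 7) = 7
K (MIN): min(9, 47, -9) = -9
L (MIN): min(49, -49, 4) = -49
M (MIN): min(23, -33, 33) = -33
J (MAX): max(-9, -49, -33) = -9
B (MIN): min(-30, 7, -9) = -30
Root (MAX): max(-30, -31, 35) = 35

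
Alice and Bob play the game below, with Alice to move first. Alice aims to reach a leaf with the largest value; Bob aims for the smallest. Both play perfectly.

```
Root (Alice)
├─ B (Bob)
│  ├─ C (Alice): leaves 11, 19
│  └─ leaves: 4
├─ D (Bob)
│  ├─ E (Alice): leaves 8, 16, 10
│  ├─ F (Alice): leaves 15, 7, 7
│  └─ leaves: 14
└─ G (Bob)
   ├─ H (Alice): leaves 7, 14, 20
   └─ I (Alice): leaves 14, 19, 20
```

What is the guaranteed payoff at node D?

E: max(8, 16, 10) = 16
F: max(15, 7, 7) = 15
D: min(16, 15, 14) = 14

14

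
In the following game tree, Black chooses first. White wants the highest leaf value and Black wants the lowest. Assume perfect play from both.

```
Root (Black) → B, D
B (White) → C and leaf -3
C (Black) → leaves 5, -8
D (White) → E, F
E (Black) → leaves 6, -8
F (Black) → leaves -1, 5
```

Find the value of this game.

C (Black): min(5, -8) = -8
B (White): max(-8, -3) = -3
E (Black): min(6, -8) = -8
F (Black): min(-1, 5) = -1
D (White): max(-8, -1) = -1
Root (Black): min(-3, -1) = -3

-3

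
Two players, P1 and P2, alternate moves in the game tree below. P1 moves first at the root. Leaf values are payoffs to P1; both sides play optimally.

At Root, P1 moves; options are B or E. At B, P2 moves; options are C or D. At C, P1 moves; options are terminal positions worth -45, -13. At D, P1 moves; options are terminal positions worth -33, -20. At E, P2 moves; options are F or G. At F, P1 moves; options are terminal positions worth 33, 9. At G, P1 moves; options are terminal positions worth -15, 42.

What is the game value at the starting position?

C (P1): max(-45, -13) = -13
D (P1): max(-33, -20) = -20
B (P2): min(-13, -20) = -20
F (P1): max(33, 9) = 33
G (P1): max(-15, 42) = 42
E (P2): min(33, 42) = 33
Root (P1): max(-20, 33) = 33

33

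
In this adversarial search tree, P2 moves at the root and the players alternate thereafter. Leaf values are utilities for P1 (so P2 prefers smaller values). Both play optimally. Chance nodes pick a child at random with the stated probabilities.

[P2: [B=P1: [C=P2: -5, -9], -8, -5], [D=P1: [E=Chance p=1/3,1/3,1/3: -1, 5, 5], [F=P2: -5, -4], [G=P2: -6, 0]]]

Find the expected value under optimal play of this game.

-5

C (P2): min(-5, -9) = -9
B (P1): max(-9, -8, -5) = -5
E (Chance): 1/3·-1 + 1/3·5 + 1/3·5 = 3
F (P2): min(-5, -4) = -5
G (P2): min(-6, 0) = -6
D (P1): max(3, -5, -6) = 3
Root (P2): min(-5, 3) = -5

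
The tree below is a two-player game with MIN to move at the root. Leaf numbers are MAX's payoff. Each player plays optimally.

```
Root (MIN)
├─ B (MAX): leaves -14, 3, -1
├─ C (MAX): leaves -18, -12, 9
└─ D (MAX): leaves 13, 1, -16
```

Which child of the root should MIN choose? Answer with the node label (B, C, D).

B

B (MAX): max(-14, 3, -1) = 3
C (MAX): max(-18, -12, 9) = 9
D (MAX): max(13, 1, -16) = 13
Root (MIN): min(3, 9, 13) = 3
MIN picks the child with the lowest value: B (value 3).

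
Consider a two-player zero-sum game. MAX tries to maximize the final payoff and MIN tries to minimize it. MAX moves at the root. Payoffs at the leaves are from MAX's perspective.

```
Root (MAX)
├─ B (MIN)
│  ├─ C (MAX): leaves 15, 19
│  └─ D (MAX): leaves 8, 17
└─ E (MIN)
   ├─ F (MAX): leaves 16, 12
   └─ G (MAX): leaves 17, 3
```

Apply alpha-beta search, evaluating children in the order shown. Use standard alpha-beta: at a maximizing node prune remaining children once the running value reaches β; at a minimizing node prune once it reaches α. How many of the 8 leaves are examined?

C [α=-∞,β=+∞]: v=19
D [α=-∞,β=19]: v=17
B [α=-∞,β=+∞]: v=17
F [α=17,β=+∞]: v=16
E [α=17,β=+∞]: v=16 after child 1 ≤ α → α-cutoff, skip 1
Root [α=-∞,β=+∞]: v=17
Leaves evaluated: 6 of 8.

6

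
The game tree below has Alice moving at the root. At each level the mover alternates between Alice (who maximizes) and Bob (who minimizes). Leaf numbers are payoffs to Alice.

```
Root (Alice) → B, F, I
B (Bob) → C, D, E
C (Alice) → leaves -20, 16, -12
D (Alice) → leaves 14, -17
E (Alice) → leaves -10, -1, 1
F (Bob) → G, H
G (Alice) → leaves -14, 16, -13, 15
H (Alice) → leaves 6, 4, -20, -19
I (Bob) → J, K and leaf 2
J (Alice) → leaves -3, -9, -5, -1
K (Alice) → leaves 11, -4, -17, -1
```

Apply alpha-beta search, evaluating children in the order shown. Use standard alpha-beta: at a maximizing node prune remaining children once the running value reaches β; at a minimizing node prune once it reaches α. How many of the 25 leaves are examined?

C [α=-∞,β=+∞]: v=16
D [α=-∞,β=16]: v=14
E [α=-∞,β=14]: v=1
B [α=-∞,β=+∞]: v=1
G [α=1,β=+∞]: v=16
H [α=1,β=16]: v=6
F [α=1,β=+∞]: v=6
J [α=6,β=+∞]: v=-1
I [α=6,β=+∞]: v=-1 after child 1 ≤ α → α-cutoff, skip 2
Root [α=-∞,β=+∞]: v=6
Leaves evaluated: 20 of 25.

20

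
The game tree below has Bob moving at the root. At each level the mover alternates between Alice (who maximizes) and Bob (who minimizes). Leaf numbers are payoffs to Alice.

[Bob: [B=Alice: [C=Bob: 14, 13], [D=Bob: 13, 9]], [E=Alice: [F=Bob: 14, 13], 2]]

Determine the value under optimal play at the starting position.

C (Bob): min(14, 13) = 13
D (Bob): min(13, 9) = 9
B (Alice): max(13, 9) = 13
F (Bob): min(14, 13) = 13
E (Alice): max(13, 2) = 13
Root (Bob): min(13, 13) = 13

13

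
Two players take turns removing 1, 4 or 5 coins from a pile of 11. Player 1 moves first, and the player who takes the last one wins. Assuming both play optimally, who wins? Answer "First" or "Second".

Positions where the player to move wins (W) vs loses (L):
i:   0  1  2  3  4  5  6  7  8  9 10 11
     L  W  L  W  W  W  W  W  L  W  L  W
Position 11 is W, so the first player wins.

First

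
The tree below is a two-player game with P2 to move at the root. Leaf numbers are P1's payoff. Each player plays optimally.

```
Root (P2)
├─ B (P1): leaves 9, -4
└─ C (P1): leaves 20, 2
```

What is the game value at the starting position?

B (P1): max(9, -4) = 9
C (P1): max(20, 2) = 20
Root (P2): min(9, 20) = 9

9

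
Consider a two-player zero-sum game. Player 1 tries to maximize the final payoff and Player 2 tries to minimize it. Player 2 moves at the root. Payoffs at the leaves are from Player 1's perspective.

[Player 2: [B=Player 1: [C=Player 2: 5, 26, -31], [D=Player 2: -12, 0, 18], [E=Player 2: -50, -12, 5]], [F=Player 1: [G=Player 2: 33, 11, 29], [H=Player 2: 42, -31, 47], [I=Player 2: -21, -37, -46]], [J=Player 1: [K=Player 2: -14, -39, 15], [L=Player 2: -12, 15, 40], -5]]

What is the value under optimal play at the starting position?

C (Player 2): min(5, 26, -31) = -31
D (Player 2): min(-12, 0, 18) = -12
E (Player 2): min(-50, -12, 5) = -50
B (Player 1): max(-31, -12, -50) = -12
G (Player 2): min(33, 11, 29) = 11
H (Player 2): min(42, -31, 47) = -31
I (Player 2): min(-21, -37, -46) = -46
F (Player 1): max(11, -31, -46) = 11
K (Player 2): min(-14, -39, 15) = -39
L (Player 2): min(-12, 15, 40) = -12
J (Player 1): max(-39, -12, -5) = -5
Root (Player 2): min(-12, 11, -5) = -12

-12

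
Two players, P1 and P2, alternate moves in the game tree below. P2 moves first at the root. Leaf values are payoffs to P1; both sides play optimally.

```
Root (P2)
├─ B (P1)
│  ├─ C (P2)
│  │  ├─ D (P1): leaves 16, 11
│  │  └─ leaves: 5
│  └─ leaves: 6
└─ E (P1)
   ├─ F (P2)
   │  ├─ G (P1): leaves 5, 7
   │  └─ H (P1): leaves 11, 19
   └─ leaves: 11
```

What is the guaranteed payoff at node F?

7

G: max(5, 7) = 7
H: max(11, 19) = 19
F: min(7, 19) = 7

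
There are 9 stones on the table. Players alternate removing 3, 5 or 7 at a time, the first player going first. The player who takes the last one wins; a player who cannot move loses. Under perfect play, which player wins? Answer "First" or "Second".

First

Mark each pile size as W (mover wins) or L (mover loses):
i:   0  1  2  3  4  5  6  7  8  9
     L  L  L  W  W  W  W  W  W  W
Position 9 is W, so the first player wins.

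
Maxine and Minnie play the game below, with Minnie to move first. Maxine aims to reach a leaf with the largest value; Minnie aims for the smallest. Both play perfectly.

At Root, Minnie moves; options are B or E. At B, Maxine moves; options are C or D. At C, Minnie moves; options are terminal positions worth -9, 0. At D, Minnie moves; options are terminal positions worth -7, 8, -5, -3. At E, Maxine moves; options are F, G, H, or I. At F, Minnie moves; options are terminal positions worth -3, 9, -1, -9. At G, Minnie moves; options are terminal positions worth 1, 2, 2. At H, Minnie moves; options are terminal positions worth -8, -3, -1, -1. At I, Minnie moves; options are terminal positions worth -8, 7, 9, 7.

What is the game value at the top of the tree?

C (Minnie): min(-9, 0) = -9
D (Minnie): min(-7, 8, -5, -3) = -7
B (Maxine): max(-9, -7) = -7
F (Minnie): min(-3, 9, -1, -9) = -9
G (Minnie): min(1, 2, 2) = 1
H (Minnie): min(-8, -3, -1, -1) = -8
I (Minnie): min(-8, 7, 9, 7) = -8
E (Maxine): max(-9, 1, -8, -8) = 1
Root (Minnie): min(-7, 1) = -7

-7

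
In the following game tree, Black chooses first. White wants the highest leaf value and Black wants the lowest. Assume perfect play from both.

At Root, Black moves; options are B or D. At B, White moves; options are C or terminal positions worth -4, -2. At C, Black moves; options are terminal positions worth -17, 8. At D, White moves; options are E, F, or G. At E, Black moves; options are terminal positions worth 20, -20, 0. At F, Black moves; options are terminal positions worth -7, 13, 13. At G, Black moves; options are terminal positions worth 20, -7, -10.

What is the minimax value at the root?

-7

C (Black): min(-17, 8) = -17
B (White): max(-17, -4, -2) = -2
E (Black): min(20, -20, 0) = -20
F (Black): min(-7, 13, 13) = -7
G (Black): min(20, -7, -10) = -10
D (White): max(-20, -7, -10) = -7
Root (Black): min(-2, -7) = -7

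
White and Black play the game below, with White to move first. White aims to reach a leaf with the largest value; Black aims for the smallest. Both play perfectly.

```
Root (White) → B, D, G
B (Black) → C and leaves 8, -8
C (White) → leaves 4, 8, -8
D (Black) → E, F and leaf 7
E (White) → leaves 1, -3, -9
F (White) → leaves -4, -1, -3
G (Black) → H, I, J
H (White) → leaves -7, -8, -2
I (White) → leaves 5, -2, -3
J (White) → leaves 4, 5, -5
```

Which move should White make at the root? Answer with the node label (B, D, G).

D

C (White): max(4, 8, -8) = 8
B (Black): min(8, 8, -8) = -8
E (White): max(1, -3, -9) = 1
F (White): max(-4, -1, -3) = -1
D (Black): min(1, -1, 7) = -1
H (White): max(-7, -8, -2) = -2
I (White): max(5, -2, -3) = 5
J (White): max(4, 5, -5) = 5
G (Black): min(-2, 5, 5) = -2
Root (White): max(-8, -1, -2) = -1
White picks the child with the highest value: D (value -1).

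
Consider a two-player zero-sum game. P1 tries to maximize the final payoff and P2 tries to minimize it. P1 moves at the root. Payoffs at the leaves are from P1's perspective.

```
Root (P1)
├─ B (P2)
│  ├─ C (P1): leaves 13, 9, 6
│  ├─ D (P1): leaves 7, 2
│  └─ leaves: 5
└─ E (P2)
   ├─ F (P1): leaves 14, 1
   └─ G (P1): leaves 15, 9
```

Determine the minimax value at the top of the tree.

C (P1): max(13, 9, 6) = 13
D (P1): max(7, 2) = 7
B (P2): min(13, 7, 5) = 5
F (P1): max(14, 1) = 14
G (P1): max(15, 9) = 15
E (P2): min(14, 15) = 14
Root (P1): max(5, 14) = 14

14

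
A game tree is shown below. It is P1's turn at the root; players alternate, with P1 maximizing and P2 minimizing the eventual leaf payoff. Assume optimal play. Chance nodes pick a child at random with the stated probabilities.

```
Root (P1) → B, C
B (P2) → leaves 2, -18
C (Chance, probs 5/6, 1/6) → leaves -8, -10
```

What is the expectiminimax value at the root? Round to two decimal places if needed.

-8.33

B (P2): min(2, -18) = -18
C (Chance): 5/6·-8 + 1/6·-10 = -8.33
Root (P1): max(-18, -8.33) = -8.33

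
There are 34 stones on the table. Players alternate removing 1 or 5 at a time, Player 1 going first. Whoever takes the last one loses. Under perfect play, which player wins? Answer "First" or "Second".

W/L table (W = player to move can force a win):
i:   0  1  2  3  4  5  6  7  8  9 10 11 12 13 14 15 16 17 18 19 20 21 22 23 24 25 26 27 28 29 30 31 32 33 34
     W  L  W  L  W  L  W  L  W  L  W  L  W  L  W  L  W  L  W  L  W  L  W  L  W  L  W  L  W  L  W  L  W  L  W
Position 34 is W, so the first player wins.

First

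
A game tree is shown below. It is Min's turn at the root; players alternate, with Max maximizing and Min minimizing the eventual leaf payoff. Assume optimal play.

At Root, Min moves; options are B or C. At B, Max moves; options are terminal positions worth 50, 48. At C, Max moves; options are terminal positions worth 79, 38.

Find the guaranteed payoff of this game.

B (Max): max(50, 48) = 50
C (Max): max(79, 38) = 79
Root (Min): min(50, 79) = 50

50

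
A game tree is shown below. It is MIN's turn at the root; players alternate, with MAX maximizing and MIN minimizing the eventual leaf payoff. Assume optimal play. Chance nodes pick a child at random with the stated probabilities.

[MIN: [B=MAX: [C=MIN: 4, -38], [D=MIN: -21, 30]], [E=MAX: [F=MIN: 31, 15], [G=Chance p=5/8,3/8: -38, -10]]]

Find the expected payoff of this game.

C (MIN): min(4, -38) = -38
D (MIN): min(-21, 30) = -21
B (MAX): max(-38, -21) = -21
F (MIN): min(31, 15) = 15
G (Chance): 5/8·-38 + 3/8·-10 = -27.5
E (MAX): max(15, -27.5) = 15
Root (MIN): min(-21, 15) = -21

-21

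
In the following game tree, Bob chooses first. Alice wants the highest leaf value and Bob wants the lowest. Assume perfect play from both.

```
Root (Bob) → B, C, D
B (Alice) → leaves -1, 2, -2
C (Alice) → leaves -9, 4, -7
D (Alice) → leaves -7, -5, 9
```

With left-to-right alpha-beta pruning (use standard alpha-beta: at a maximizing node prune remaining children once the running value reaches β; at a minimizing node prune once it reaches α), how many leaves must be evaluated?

8

B [α=-∞,β=+∞]: v=2
C [α=-∞,β=2]: v=4 after child 2 ≥ β → β-cutoff, skip 1
D [α=-∞,β=2]: v=9
Root [α=-∞,β=+∞]: v=2
Leaves evaluated: 8 of 9.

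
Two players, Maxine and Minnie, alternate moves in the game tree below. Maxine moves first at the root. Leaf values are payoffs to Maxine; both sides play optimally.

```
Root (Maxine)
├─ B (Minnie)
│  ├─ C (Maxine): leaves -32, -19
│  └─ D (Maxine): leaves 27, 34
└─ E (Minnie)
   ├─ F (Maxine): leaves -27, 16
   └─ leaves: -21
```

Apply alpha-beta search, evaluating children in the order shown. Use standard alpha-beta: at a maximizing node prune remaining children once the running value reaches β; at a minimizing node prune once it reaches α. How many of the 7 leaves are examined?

C [α=-∞,β=+∞]: v=-19
D [α=-∞,β=-19]: v=27 after child 1 ≥ β → β-cutoff, skip 1
B [α=-∞,β=+∞]: v=-19
F [α=-19,β=+∞]: v=16
E [α=-19,β=+∞]: v=-21
Root [α=-∞,β=+∞]: v=-19
Leaves evaluated: 6 of 7.

6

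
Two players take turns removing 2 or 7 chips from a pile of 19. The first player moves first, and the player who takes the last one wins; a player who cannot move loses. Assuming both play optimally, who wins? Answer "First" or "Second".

Second

Mark each pile size as W (mover wins) or L (mover loses):
i:   0  1  2  3  4  5  6  7  8  9 10 11 12 13 14 15 16 17 18 19
     L  L  W  W  L  L  W  W  W  L  L  W  W  L  L  W  W  W  L  L
Position 19 is L, so the second player wins.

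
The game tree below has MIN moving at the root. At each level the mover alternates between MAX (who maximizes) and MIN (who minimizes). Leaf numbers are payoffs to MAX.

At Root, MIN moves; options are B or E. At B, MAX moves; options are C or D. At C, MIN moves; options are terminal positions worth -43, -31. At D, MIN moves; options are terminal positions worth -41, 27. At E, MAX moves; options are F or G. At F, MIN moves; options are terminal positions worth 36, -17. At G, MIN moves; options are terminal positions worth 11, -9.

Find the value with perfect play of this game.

C (MIN): min(-43, -31) = -43
D (MIN): min(-41, 27) = -41
B (MAX): max(-43, -41) = -41
F (MIN): min(36, -17) = -17
G (MIN): min(11, -9) = -9
E (MAX): max(-17, -9) = -9
Root (MIN): min(-41, -9) = -41

-41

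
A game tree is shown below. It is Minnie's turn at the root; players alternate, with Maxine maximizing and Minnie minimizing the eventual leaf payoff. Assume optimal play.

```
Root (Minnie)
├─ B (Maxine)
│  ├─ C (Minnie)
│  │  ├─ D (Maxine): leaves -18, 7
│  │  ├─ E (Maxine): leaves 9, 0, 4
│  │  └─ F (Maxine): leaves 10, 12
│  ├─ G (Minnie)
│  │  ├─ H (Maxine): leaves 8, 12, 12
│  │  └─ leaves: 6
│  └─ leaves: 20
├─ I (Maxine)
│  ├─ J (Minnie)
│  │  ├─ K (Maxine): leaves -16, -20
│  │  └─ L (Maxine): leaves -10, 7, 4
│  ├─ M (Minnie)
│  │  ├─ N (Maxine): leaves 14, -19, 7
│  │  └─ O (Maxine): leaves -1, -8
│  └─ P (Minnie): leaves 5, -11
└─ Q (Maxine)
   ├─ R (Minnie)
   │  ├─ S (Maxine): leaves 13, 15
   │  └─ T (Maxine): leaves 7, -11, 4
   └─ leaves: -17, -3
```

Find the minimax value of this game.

D (Maxine): max(-18, 7) = 7
E (Maxine): max(9, 0, 4) = 9
F (Maxine): max(10, 12) = 12
C (Minnie): min(7, 9, 12) = 7
H (Maxine): max(8, 12, 12) = 12
G (Minnie): min(12, 6) = 6
B (Maxine): max(7, 6, 20) = 20
K (Maxine): max(-16, -20) = -16
L (Maxine): max(-10, 7, 4) = 7
J (Minnie): min(-16, 7) = -16
N (Maxine): max(14, -19, 7) = 14
O (Maxine): max(-1, -8) = -1
M (Minnie): min(14, -1) = -1
P (Minnie): min(5, -11) = -11
I (Maxine): max(-16, -1, -11) = -1
S (Maxine): max(13, 15) = 15
T (Maxine): max(7, -11, 4) = 7
R (Minnie): min(15, 7) = 7
Q (Maxine): max(7, -17, -3) = 7
Root (Minnie): min(20, -1, 7) = -1

-1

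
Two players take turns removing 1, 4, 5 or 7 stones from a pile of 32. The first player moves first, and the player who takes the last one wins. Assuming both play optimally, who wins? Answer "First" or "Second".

Second

Compute winning (W) and losing (L) positions by backward induction:
i:   0  1  2  3  4  5  6  7  8  9 10 11 12 13 14 15 16 17 18 19 20 21 22 23 24 25 26 27 28 29 30 31 32
     L  W  L  W  W  W  W  W  L  W  L  W  W  W  W  W  L  W  L  W  W  W  W  W  L  W  L  W  W  W  W  W  L
Position 32 is L, so the second player wins.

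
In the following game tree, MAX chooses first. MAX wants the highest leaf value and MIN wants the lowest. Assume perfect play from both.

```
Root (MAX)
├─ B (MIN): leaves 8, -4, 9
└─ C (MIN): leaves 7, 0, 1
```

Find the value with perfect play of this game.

0

B (MIN): min(8, -4, 9) = -4
C (MIN): min(7, 0, 1) = 0
Root (MAX): max(-4, 0) = 0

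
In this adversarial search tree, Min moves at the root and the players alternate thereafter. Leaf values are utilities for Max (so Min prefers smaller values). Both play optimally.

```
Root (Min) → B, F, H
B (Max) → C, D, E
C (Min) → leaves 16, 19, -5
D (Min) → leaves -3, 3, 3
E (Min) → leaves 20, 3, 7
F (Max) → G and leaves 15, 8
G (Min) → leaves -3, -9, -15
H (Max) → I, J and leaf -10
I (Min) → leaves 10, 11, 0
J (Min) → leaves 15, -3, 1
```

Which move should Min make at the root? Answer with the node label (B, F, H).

C (Min): min(16, 19, -5) = -5
D (Min): min(-3, 3, 3) = -3
E (Min): min(20, 3, 7) = 3
B (Max): max(-5, -3, 3) = 3
G (Min): min(-3, -9, -15) = -15
F (Max): max(-15, 15, 8) = 15
I (Min): min(10, 11, 0) = 0
J (Min): min(15, -3, 1) = -3
H (Max): max(0, -3, -10) = 0
Root (Min): min(3, 15, 0) = 0
Min picks the child with the lowest value: H (value 0).

H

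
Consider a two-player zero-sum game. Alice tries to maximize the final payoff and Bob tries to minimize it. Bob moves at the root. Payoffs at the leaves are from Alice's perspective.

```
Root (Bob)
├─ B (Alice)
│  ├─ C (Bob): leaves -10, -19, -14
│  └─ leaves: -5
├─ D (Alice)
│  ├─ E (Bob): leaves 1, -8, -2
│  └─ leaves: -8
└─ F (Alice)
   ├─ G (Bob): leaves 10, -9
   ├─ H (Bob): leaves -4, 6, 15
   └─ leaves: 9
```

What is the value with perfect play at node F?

9

G: min(10, -9) = -9
H: min(-4, 6, 15) = -4
F: max(-9, -4, 9) = 9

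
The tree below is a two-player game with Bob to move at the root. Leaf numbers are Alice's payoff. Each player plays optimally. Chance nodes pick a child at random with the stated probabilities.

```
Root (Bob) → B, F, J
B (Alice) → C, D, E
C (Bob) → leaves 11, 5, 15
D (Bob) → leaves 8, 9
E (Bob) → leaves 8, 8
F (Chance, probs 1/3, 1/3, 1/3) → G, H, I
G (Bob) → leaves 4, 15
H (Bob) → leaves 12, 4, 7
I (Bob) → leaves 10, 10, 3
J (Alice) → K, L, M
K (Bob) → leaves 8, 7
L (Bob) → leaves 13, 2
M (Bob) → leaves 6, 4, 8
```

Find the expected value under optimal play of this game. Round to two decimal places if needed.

C (Bob): min(11, 5, 15) = 5
D (Bob): min(8, 9) = 8
E (Bob): min(8, 8) = 8
B (Alice): max(5, 8, 8) = 8
G (Bob): min(4, 15) = 4
H (Bob): min(12, 4, 7) = 4
I (Bob): min(10, 10, 3) = 3
F (Chance): 1/3·4 + 1/3·4 + 1/3·3 = 3.67
K (Bob): min(8, 7) = 7
L (Bob): min(13, 2) = 2
M (Bob): min(6, 4, 8) = 4
J (Alice): max(7, 2, 4) = 7
Root (Bob): min(8, 3.67, 7) = 3.67

3.67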